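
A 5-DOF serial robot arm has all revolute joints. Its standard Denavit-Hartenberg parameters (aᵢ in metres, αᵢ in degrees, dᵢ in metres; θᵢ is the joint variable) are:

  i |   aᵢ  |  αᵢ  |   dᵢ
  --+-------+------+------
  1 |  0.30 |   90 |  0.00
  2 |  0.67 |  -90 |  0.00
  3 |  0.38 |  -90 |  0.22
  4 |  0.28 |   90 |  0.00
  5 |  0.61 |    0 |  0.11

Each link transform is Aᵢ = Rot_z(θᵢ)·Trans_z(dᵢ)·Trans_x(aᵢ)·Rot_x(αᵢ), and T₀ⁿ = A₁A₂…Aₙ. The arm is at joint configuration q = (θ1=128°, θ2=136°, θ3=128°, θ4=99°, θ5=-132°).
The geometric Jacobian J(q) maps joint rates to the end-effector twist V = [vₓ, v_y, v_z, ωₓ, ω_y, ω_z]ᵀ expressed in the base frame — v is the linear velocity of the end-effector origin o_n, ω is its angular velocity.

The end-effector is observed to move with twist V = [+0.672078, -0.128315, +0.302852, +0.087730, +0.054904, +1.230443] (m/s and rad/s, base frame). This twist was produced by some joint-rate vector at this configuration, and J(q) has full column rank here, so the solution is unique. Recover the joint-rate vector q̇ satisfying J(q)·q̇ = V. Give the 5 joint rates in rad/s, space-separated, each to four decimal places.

0.5480 -0.7590 -0.6380 0.1510 -0.9880

o_n = [-0.2634, -0.7673, 0.2591]
J₁: ẑ×o_n = [0.7673, -0.2634, 0.0000], ω = ẑ
J2: z=[0.7880, 0.6157, 0.0000] o=[-0.1847, 0.2364, 0.0000] → [0.1595, -0.2042, -0.7424, 0.7880, 0.6157, 0.0000]
J3: z=[0.4277, -0.5474, -0.7193] o=[0.1120, -0.1434, 0.4654] → [-0.3358, 0.3583, -0.4723, 0.4277, -0.5474, -0.7193]
J4: z=[0.1362, 0.8257, -0.5474] o=[-0.1335, -0.3156, 0.1447] → [-0.1528, 0.0556, 0.0458, 0.1362, 0.8257, -0.5474]
J5: z=[-0.9495, -0.0489, -0.3099] o=[-0.2126, -0.1582, 0.3623] → [-0.1837, -0.0823, 0.5758, -0.9495, -0.0489, -0.3099]
q̇ = J⁺·V = [0.5480, -0.7590, -0.6380, 0.1510, -0.9880]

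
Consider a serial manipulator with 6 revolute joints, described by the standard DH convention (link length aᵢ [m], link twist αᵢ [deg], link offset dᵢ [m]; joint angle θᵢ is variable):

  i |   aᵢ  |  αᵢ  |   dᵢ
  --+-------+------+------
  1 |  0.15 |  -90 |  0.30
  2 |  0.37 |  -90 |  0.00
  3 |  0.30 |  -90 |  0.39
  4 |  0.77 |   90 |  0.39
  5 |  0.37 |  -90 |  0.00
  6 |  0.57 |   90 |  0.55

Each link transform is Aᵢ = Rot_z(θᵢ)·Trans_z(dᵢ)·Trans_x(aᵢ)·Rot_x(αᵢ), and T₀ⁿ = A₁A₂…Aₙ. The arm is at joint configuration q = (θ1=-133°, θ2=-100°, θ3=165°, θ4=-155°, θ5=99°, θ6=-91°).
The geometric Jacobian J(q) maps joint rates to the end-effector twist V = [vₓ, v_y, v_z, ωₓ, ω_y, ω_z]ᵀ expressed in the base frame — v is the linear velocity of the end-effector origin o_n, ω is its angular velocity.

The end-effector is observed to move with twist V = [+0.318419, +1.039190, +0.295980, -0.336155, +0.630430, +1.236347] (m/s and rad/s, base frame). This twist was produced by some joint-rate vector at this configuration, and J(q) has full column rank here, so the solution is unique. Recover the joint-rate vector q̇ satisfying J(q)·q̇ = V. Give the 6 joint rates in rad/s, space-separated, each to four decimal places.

o_n = [0.4528, -0.4848, 0.5775]
J₁: ẑ×o_n = [0.4848, 0.4528, -0.0000], ω = ẑ
J2: z=[0.7314, -0.6820, 0.0000] o=[-0.1023, -0.1097, 0.3000] → [-0.1892, -0.2029, 0.1043, 0.7314, -0.6820, 0.0000]
J3: z=[-0.6716, -0.7202, 0.1736] o=[-0.0585, -0.0627, 0.6644] → [0.1359, 0.0304, 0.6517, -0.6716, -0.7202, 0.1736]
J4: z=[0.6758, -0.6916, -0.2549] o=[-0.4115, -0.3275, 0.4467] → [-0.1305, -0.3087, 0.4915, 0.6758, -0.6916, -0.2549]
J5: z=[0.7371, 0.6300, 0.2446] o=[-0.1546, -0.8691, 1.0677] → [-0.4028, 0.5099, -0.0994, 0.7371, 0.6300, 0.2446]
J6: z=[-0.0972, 0.4570, -0.8841] o=[0.0929, -1.1015, 0.9204] → [0.3885, -0.3516, -0.2244, -0.0972, 0.4570, -0.8841]
q̇ = J⁺·V = [0.9230, -0.9390, 0.6060, 0.1580, 0.8780, -0.0380]

0.9230 -0.9390 0.6060 0.1580 0.8780 -0.0380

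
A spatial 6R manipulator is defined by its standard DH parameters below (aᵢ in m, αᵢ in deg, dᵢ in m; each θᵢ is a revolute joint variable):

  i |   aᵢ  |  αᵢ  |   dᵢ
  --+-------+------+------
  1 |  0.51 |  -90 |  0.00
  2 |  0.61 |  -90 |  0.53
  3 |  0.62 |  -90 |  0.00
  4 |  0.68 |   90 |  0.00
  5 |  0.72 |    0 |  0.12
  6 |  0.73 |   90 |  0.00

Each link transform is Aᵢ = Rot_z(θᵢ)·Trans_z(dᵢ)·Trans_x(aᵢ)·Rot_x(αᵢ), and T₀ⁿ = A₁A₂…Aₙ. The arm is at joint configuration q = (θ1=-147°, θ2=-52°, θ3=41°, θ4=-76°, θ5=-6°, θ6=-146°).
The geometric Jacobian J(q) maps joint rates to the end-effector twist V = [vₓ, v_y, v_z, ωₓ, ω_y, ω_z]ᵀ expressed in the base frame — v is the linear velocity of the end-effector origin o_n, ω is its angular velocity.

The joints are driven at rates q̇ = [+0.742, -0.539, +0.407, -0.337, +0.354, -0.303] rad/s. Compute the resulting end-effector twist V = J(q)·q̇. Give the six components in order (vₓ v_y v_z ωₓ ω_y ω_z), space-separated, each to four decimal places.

1.3076 -0.5029 0.4445 -0.5094 -0.0301 0.6286

o_n = [-1.4369, -1.4051, 0.6376]
J₁: ẑ×o_n = [1.4051, -1.4369, 0.0000], ω = ẑ
J2: z=[0.5446, -0.8387, 0.0000] o=[-0.4277, -0.2778, 0.0000] → [-0.5347, -0.3472, -1.4603, 0.5446, -0.8387, 0.0000]
J3: z=[-0.6609, -0.4292, -0.6157] o=[-0.4540, -0.9268, 0.4807] → [-0.3618, 0.7088, -0.1057, -0.6609, -0.4292, -0.6157]
J4: z=[-0.0723, 0.8529, -0.5170] o=[-0.9172, -0.7426, 0.8494] → [-0.5232, 0.2534, 0.4912, -0.0723, 0.8529, -0.5170]
J5: z=[0.5649, -0.3922, -0.7260] o=[-1.4761, -0.9769, 0.5410] → [-0.3487, -0.0830, -0.2265, 0.5649, -0.3922, -0.7260]
J6: z=[0.5649, -0.3922, -0.7260] o=[-1.9914, -1.3348, 0.1681] → [-0.2351, -0.6678, 0.1778, 0.5649, -0.3922, -0.7260]
V = J·q̇ = [1.3076, -0.5029, 0.4445, -0.5094, -0.0301, 0.6286]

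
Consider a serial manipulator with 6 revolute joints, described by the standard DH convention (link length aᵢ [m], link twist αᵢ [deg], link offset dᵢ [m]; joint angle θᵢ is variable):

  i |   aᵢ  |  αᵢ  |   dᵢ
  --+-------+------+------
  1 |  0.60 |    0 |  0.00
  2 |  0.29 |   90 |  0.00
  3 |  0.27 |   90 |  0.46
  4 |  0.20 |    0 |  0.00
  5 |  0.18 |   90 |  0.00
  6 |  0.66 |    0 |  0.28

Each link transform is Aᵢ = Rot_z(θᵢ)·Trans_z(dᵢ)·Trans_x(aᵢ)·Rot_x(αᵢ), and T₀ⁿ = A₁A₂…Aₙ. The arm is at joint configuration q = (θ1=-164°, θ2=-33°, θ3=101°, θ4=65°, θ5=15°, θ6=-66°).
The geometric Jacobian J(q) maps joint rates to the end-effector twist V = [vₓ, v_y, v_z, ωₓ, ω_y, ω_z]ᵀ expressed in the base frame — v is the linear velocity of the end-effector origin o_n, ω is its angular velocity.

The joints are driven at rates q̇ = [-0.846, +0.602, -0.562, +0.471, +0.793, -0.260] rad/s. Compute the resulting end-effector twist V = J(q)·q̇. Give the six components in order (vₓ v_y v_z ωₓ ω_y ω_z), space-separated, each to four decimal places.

-0.1900 0.7393 -0.2029 -1.3844 -0.1172 -0.2542

o_n = [0.1435, 0.6959, 0.5801]
J₁: ẑ×o_n = [-0.6959, 0.1435, 0.0000], ω = ẑ
J2: z=[0.0000, 0.0000, 1.0000] o=[-0.5768, -0.1654, 0.0000] → [-0.8613, 0.7203, 0.0000, 0.0000, 0.0000, 1.0000]
J3: z=[0.2924, 0.9563, 0.0000] o=[-0.8541, -0.0806, 0.0000] → [0.5547, -0.1696, -0.7270, 0.2924, 0.9563, 0.0000]
J4: z=[-0.9387, 0.2870, 0.1908] o=[-0.6703, 0.3442, 0.2650] → [0.0233, 0.4510, -0.5637, -0.9387, 0.2870, 0.1908]
J5: z=[-0.9387, 0.2870, 0.1908] o=[-0.6019, 0.5129, 0.3480] → [0.0317, 0.3601, -0.3858, -0.9387, 0.2870, 0.1908]
J6: z=[0.1289, -0.2210, 0.9667] o=[-0.5444, 0.6806, 0.3787] → [-0.0593, 0.6390, 0.1540, 0.1289, -0.2210, 0.9667]
V = J·q̇ = [-0.1900, 0.7393, -0.2029, -1.3844, -0.1172, -0.2542]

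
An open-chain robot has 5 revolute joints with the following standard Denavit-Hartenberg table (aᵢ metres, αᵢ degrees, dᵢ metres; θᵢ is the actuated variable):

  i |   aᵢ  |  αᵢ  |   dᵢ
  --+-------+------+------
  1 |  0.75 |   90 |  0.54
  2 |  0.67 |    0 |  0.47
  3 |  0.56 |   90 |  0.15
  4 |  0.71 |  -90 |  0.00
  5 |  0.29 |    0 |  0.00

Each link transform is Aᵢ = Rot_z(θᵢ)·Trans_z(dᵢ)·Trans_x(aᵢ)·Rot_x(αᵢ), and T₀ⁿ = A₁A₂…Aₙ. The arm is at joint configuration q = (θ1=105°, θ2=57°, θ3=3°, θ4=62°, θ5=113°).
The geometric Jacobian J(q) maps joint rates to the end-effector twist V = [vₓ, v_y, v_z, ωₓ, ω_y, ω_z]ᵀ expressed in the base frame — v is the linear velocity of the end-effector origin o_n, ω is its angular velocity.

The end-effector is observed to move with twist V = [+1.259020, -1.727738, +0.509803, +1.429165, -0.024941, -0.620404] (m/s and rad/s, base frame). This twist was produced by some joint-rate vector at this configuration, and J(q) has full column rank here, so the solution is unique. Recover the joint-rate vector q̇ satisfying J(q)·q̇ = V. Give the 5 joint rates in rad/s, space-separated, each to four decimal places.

o_n = [0.7703, 1.5562, 1.9630]
J₁: ẑ×o_n = [-1.5562, 0.7703, 0.0000], ω = ẑ
J2: z=[0.9659, 0.2588, 0.0000] o=[-0.1941, 0.7244, 0.5400] → [0.3683, -1.3745, 0.5538, 0.9659, 0.2588, 0.0000]
J3: z=[0.9659, 0.2588, 0.0000] o=[0.1654, 1.1986, 1.1019] → [0.2229, -0.8317, 0.1889, 0.9659, 0.2588, 0.0000]
J4: z=[-0.2241, 0.8365, -0.5000] o=[0.2378, 1.5078, 1.5869] → [0.3388, -0.1819, -0.4563, -0.2241, 0.8365, -0.5000]
J5: z=[0.5677, -0.3049, -0.7647] o=[0.8002, 1.8311, 1.8756] → [-0.2368, -0.0267, -0.1652, 0.5677, -0.3049, -0.7647]
q̇ = J⁺·V = [-0.6980, 0.3130, 0.9920, -0.3800, 0.1470]

-0.6980 0.3130 0.9920 -0.3800 0.1470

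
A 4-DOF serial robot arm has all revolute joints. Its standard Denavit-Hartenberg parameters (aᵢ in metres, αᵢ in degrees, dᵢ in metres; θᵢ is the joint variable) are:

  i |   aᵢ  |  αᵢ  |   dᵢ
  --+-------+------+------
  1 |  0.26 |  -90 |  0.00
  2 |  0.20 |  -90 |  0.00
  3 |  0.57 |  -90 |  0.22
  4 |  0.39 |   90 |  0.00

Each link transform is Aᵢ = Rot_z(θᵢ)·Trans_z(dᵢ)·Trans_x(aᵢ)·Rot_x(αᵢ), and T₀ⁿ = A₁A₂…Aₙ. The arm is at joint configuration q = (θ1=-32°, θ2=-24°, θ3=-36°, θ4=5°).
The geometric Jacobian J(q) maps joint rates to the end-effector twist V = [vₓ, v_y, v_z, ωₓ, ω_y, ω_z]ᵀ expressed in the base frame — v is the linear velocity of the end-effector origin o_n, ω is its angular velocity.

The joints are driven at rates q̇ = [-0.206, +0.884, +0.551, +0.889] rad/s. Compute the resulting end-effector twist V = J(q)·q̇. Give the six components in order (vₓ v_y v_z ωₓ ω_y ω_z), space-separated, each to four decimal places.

o_n = [1.3389, -0.1723, 0.2268]
J₁: ẑ×o_n = [0.1723, 1.3389, -0.0000], ω = ẑ
J2: z=[0.5299, 0.8480, 0.0000] o=[0.2205, -0.1378, 0.0000] → [0.1924, -0.1202, -0.9668, 0.5299, 0.8480, 0.0000]
J3: z=[0.3449, -0.2155, -0.9135] o=[0.3754, -0.2346, 0.0813] → [0.0256, -0.9304, 0.2292, 0.3449, -0.2155, -0.9135]
J4: z=[0.0267, -0.9706, 0.2391] o=[0.9861, -0.2211, 0.0679] → [-0.1659, 0.0801, 0.3437, 0.0267, -0.9706, 0.2391]
V = J·q̇ = [0.0011, -0.8235, -0.4228, 0.6822, -0.2320, -0.4968]

0.0011 -0.8235 -0.4228 0.6822 -0.2320 -0.4968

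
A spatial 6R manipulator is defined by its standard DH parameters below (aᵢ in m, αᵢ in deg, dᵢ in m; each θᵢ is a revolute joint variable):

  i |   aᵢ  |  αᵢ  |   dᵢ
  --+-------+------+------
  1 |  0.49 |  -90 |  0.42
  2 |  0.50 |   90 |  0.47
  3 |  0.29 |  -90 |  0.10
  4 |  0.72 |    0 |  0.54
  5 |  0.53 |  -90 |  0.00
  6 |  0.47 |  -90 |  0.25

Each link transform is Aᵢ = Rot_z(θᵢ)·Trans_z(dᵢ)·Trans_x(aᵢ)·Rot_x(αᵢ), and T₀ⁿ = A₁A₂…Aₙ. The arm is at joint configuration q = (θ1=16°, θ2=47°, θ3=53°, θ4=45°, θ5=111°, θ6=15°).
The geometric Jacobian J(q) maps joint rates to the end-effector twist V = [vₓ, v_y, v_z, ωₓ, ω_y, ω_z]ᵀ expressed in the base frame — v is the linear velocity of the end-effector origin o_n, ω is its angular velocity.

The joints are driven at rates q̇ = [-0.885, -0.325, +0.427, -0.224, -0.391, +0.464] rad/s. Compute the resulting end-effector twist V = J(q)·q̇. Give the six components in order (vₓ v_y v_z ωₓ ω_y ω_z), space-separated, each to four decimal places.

o_n = [-0.0627, 0.5655, -0.0089]
J₁: ẑ×o_n = [-0.5655, -0.0627, 0.0000], ω = ẑ
J2: z=[-0.2756, 0.9613, 0.0000] o=[0.4710, 0.1351, 0.4200] → [-0.4122, -0.1182, 0.3944, -0.2756, 0.9613, 0.0000]
J3: z=[0.7030, 0.2016, 0.6820] o=[0.6693, 0.6808, 0.0543] → [0.0659, -0.4548, 0.0665, 0.7030, 0.2016, 0.6820]
J4: z=[-0.6895, 0.4284, 0.5841] o=[0.7901, 0.9564, -0.0051] → [0.2268, -0.5007, 0.6349, -0.6895, 0.4284, 0.5841]
J5: z=[-0.6895, 0.4284, 0.5841] o=[0.1487, 1.5336, -0.2610] → [0.6735, 0.0504, 0.7580, -0.6895, 0.4284, 0.5841]
J6: z=[0.5713, -0.1741, 0.8021] o=[-0.0873, 1.0636, -0.1949] → [0.3672, -0.0866, -0.2803, 0.5713, -0.1741, 0.8021]
V = J·q̇ = [0.5188, -0.0480, -0.6685, 1.0789, -0.5706, -0.5808]

0.5188 -0.0480 -0.6685 1.0789 -0.5706 -0.5808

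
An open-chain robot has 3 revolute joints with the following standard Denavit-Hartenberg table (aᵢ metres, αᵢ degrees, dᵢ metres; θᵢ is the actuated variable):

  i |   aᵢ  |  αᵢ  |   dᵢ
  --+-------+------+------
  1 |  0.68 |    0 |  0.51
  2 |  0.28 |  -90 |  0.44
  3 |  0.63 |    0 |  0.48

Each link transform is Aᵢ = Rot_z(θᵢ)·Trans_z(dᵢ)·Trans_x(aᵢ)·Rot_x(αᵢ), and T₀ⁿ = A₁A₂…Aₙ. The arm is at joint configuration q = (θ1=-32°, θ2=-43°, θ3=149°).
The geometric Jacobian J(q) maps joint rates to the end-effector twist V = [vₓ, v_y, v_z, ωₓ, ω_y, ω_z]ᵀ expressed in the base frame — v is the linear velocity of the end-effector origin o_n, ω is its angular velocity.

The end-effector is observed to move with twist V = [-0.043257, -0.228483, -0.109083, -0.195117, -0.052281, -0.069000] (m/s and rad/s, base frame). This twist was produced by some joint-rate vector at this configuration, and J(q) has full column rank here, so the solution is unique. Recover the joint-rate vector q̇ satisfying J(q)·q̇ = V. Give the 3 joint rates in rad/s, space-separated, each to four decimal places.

-0.2390 0.1700 -0.2020

o_n = [0.9730, 0.0150, 0.6255]
J₁: ẑ×o_n = [-0.0150, 0.9730, 0.0000], ω = ẑ
J2: z=[0.0000, 0.0000, 1.0000] o=[0.5767, -0.3603, 0.5100] → [-0.3754, 0.3963, 0.0000, 0.0000, 0.0000, 1.0000]
J3: z=[0.9659, 0.2588, 0.0000] o=[0.6491, -0.6308, 0.9500] → [-0.0840, 0.3134, 0.5400, 0.9659, 0.2588, 0.0000]
q̇ = J⁺·V = [-0.2390, 0.1700, -0.2020]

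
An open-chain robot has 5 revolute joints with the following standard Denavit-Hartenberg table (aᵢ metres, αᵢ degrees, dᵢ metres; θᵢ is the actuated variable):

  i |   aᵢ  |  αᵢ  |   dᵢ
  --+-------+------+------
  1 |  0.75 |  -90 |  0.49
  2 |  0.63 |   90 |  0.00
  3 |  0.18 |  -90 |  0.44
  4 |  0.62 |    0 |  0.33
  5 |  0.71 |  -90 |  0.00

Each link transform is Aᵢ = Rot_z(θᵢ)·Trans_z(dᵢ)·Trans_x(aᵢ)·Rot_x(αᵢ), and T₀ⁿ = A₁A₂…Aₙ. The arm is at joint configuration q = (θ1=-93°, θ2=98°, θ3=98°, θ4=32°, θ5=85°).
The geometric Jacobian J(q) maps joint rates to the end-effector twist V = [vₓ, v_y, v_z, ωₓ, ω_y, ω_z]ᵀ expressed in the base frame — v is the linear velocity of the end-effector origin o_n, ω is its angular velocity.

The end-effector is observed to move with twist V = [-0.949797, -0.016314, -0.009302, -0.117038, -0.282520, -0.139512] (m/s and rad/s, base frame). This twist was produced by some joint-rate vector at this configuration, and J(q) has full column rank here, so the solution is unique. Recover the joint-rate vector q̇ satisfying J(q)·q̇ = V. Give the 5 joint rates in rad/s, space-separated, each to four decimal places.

o_n = [0.3229, -0.2163, 0.3151]
J₁: ẑ×o_n = [0.2163, 0.3229, -0.0000], ω = ẑ
J2: z=[0.9986, -0.0523, 0.0000] o=[-0.0393, -0.7490, 0.4900] → [0.0092, 0.1746, 0.5509, 0.9986, -0.0523, 0.0000]
J3: z=[-0.0518, -0.9889, -0.1392] o=[-0.0347, -0.6614, -0.1339] → [-0.3821, -0.0265, 0.3305, -0.0518, -0.9889, -0.1392]
J4: z=[-0.1462, -0.1303, 0.9806] o=[0.1204, -1.1093, -0.1703] → [-0.9390, 0.2696, -0.1042, -0.1462, -0.1303, 0.9806]
J5: z=[-0.1462, -0.1303, 0.9806] o=[0.6086, -0.8649, 0.2715] → [-0.6417, -0.2737, -0.1320, -0.1462, -0.1303, 0.9806]
q̇ = J⁺·V = [-0.8110, -0.0030, 0.1920, 0.8210, -0.1090]

-0.8110 -0.0030 0.1920 0.8210 -0.1090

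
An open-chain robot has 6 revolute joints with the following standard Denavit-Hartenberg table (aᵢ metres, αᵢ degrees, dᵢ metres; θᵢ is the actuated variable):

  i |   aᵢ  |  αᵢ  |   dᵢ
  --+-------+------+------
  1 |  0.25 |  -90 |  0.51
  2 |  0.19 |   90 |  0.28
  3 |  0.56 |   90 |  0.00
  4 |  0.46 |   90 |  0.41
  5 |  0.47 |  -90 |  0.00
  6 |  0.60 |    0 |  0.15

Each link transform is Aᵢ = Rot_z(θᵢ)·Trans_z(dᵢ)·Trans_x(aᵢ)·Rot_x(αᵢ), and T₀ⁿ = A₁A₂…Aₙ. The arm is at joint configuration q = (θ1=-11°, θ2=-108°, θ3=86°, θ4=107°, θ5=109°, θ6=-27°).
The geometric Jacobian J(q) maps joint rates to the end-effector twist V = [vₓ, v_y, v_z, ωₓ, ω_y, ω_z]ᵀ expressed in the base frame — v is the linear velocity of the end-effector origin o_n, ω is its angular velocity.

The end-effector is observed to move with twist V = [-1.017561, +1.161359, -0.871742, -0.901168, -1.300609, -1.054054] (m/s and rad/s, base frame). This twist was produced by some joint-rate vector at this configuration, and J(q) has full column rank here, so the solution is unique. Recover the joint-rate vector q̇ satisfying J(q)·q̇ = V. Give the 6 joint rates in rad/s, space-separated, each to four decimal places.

o_n = [-0.1001, 1.0480, 1.9672]
J₁: ẑ×o_n = [-1.0480, -0.1001, 0.0000], ω = ẑ
J2: z=[0.1908, 0.9816, 0.0000] o=[0.2454, -0.0477, 0.5100] → [1.4304, -0.2780, 0.5483, 0.1908, 0.9816, 0.0000]
J3: z=[-0.9336, 0.1815, -0.3090] o=[0.2412, 0.2384, 0.6907] → [0.4818, 1.2972, -0.6939, -0.9336, 0.1815, -0.3090]
J4: z=[-0.3159, -0.0097, 0.9487] o=[0.3359, 0.7890, 0.7279] → [-0.2577, -0.0222, -0.0860, -0.3159, -0.0097, 0.9487]
J5: z=[-0.1112, 0.9934, -0.0269] o=[-0.2270, 0.7327, 0.9720] → [0.9971, 0.1072, -0.1611, -0.1112, 0.9934, -0.0269]
J6: z=[0.9938, 0.1109, -0.0111] o=[-0.2232, 0.7458, 1.4418] → [0.0616, -0.5235, 0.2867, 0.9938, 0.1109, -0.0111]
q̇ = J⁺·V = [-0.3640, -0.9240, 0.4930, -0.5850, -0.4360, -0.5010]

-0.3640 -0.9240 0.4930 -0.5850 -0.4360 -0.5010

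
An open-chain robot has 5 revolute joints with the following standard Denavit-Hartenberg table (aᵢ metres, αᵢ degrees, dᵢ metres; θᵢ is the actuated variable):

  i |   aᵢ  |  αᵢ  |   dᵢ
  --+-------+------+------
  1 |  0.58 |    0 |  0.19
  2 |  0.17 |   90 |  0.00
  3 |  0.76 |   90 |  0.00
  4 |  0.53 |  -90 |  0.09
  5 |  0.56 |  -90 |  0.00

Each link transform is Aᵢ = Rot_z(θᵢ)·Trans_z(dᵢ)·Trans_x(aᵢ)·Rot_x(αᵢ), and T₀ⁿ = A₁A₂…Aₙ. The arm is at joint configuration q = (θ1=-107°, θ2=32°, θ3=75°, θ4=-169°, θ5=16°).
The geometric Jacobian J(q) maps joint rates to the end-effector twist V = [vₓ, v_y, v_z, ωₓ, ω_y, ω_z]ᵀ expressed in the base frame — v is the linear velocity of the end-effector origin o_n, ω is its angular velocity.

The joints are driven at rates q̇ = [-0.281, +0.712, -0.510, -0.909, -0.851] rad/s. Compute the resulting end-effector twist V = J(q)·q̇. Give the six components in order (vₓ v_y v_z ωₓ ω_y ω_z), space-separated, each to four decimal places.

-1.0025 -0.3237 -0.3523 -0.5524 0.8045 0.5094

o_n = [0.0359, -0.5339, -0.0722]
J₁: ẑ×o_n = [0.5339, 0.0359, -0.0000], ω = ẑ
J2: z=[0.0000, 0.0000, 1.0000] o=[-0.1696, -0.5547, 0.1900] → [-0.0208, 0.2055, 0.0000, 0.0000, 0.0000, 1.0000]
J3: z=[-0.9659, -0.2588, 0.0000] o=[-0.1256, -0.7189, 0.1900] → [0.0679, -0.2533, -0.1369, -0.9659, -0.2588, 0.0000]
J4: z=[0.2500, -0.9330, -0.2588] o=[-0.0747, -0.9089, 0.9241] → [1.0266, 0.2205, 0.1969, 0.2500, -0.9330, -0.2588]
J5: z=[0.9610, 0.2064, 0.1843] o=[0.0107, -0.8366, 0.3983] → [-0.1529, 0.4567, 0.2857, 0.9610, 0.2064, 0.1843]
V = J·q̇ = [-1.0025, -0.3237, -0.3523, -0.5524, 0.8045, 0.5094]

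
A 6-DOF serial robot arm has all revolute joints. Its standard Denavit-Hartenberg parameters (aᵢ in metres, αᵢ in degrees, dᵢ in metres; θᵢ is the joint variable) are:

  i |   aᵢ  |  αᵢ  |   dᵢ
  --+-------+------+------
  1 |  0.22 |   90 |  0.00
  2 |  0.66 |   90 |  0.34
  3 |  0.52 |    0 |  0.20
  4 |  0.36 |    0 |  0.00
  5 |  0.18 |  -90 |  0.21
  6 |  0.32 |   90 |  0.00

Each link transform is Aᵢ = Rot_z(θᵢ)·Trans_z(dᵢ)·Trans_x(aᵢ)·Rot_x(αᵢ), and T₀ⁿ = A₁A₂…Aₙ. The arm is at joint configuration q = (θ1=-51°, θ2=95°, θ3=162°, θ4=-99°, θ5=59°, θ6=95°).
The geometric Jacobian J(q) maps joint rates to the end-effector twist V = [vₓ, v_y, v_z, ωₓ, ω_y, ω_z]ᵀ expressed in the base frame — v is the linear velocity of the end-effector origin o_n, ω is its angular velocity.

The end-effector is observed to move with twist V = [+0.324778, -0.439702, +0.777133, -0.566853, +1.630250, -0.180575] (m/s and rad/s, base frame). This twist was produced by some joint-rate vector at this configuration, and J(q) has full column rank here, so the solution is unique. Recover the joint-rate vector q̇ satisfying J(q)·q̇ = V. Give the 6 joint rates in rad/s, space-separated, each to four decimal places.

o_n = [-0.5566, -0.8229, 0.2553]
J₁: ẑ×o_n = [0.8229, -0.5566, 0.0000], ω = ẑ
J2: z=[-0.7771, -0.6293, 0.0000] o=[0.1385, -0.1710, 0.0000] → [-0.1607, 0.1984, 0.0692, -0.7771, -0.6293, 0.0000]
J3: z=[0.6269, -0.7742, 0.0872] o=[-0.1620, -0.3402, 0.6575] → [0.3534, 0.2178, -0.6081, 0.6269, -0.7742, 0.0872]
J4: z=[0.6269, -0.7742, 0.0872] o=[-0.1343, -0.6297, 0.1823] → [-0.0397, -0.0826, -0.4480, 0.6269, -0.7742, 0.0872]
J5: z=[0.6269, -0.7742, 0.0872] o=[-0.3926, -0.8205, 0.3451] → [0.0697, 0.0420, -0.1285, 0.6269, -0.7742, 0.0872]
J6: z=[0.4583, 0.2760, -0.8448] o=[-0.3743, -1.0856, 0.2683] → [0.2183, 0.1600, 0.1707, 0.4583, 0.2760, -0.8448]
q̇ = J⁺·V = [0.5710, -0.2060, -0.8310, -0.1700, -0.6820, 0.7160]

0.5710 -0.2060 -0.8310 -0.1700 -0.6820 0.7160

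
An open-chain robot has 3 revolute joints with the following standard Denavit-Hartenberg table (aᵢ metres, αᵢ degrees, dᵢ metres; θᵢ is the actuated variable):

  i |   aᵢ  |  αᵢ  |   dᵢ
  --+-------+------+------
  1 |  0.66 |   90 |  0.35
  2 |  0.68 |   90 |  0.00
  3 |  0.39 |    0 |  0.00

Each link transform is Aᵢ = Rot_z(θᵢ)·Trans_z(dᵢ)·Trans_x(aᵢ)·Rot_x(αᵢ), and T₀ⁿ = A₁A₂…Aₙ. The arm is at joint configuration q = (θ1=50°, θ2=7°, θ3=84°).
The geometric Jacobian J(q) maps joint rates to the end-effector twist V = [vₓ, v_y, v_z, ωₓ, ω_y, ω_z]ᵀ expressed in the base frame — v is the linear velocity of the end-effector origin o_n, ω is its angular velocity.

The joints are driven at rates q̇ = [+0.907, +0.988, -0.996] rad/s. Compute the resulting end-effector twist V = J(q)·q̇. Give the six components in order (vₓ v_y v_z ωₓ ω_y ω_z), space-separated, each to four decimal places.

o_n = [1.1812, 0.8043, 0.4378]
J₁: ẑ×o_n = [-0.8043, 1.1812, 0.0000], ω = ẑ
J2: z=[0.7660, -0.6428, 0.0000] o=[0.4242, 0.5056, 0.3500] → [-0.0565, -0.0673, 0.7154, 0.7660, -0.6428, 0.0000]
J3: z=[0.0783, 0.0934, -0.9925] o=[0.8581, 1.0226, 0.4329] → [-0.2162, -0.3211, -0.0473, 0.0783, 0.0934, -0.9925]
V = J·q̇ = [-0.5699, 1.3247, 0.7539, 0.6788, -0.7281, 1.8956]

-0.5699 1.3247 0.7539 0.6788 -0.7281 1.8956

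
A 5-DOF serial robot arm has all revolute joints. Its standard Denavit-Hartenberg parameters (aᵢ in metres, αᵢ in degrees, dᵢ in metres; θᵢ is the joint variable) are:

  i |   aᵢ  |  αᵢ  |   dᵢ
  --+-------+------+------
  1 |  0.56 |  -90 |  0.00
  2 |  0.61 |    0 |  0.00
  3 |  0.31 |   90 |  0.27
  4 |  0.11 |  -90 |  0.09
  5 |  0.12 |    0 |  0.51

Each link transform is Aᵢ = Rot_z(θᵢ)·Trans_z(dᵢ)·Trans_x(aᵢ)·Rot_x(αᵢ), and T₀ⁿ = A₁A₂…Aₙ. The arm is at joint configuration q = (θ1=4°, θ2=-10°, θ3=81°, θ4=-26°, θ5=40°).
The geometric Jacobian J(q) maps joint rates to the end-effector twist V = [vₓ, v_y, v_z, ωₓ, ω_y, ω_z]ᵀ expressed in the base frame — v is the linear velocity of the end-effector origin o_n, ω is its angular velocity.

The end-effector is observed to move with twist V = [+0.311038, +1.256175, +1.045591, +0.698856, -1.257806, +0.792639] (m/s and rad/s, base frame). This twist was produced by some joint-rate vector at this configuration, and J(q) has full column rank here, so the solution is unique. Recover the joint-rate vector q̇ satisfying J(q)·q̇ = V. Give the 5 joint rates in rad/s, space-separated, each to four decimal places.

o_n = [1.3576, 0.7364, -0.5660]
J₁: ẑ×o_n = [-0.7364, 1.3576, 0.0000], ω = ẑ
J2: z=[-0.0698, 0.9976, 0.0000] o=[0.5586, 0.0391, 0.0000] → [-0.5646, -0.0395, -0.8457, -0.0698, 0.9976, 0.0000]
J3: z=[-0.0698, 0.9976, 0.0000] o=[1.1579, 0.0810, 0.1059] → [-0.6703, -0.0469, -0.2450, -0.0698, 0.9976, 0.0000]
J4: z=[0.9432, 0.0660, 0.3256] o=[1.2398, 0.3574, -0.1872] → [-0.1484, 0.3957, 0.3497, 0.9432, 0.0660, 0.3256]
J5: z=[0.0797, 0.9066, -0.4145] o=[1.3601, 0.3174, -0.2514] → [-0.1116, 0.0261, 0.0356, 0.0797, 0.9066, -0.4145]
q̇ = J⁺·V = [0.6950, -0.7520, -0.7690, 0.6080, 0.2420]

0.6950 -0.7520 -0.7690 0.6080 0.2420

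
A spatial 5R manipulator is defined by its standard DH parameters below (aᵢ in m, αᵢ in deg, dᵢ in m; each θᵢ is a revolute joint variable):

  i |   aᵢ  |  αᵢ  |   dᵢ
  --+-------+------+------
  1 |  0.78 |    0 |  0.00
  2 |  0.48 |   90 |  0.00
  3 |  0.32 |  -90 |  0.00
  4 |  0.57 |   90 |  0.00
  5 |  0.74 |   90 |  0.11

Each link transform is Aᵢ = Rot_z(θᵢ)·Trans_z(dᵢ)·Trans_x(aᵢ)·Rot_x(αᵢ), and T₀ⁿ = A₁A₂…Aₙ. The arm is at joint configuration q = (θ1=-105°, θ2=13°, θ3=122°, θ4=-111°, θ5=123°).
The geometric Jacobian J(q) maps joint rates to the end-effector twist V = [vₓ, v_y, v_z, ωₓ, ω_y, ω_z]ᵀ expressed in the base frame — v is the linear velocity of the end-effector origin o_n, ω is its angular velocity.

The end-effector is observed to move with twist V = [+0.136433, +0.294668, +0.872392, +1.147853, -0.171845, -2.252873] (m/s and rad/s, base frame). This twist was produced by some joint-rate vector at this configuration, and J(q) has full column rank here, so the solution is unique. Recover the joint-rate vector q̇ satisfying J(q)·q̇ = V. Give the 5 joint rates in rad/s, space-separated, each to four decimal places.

o_n = [-0.3137, -0.6197, -0.1953]
J₁: ẑ×o_n = [0.6197, -0.3137, 0.0000], ω = ẑ
J2: z=[0.0000, 0.0000, 1.0000] o=[-0.2019, -0.7534, 0.0000] → [-0.1337, -0.1119, 0.0000, 0.0000, 0.0000, 1.0000]
J3: z=[-0.9994, 0.0349, 0.0000] o=[-0.2186, -1.2331, 0.0000] → [-0.0068, -0.1952, -0.6098, -0.9994, 0.0349, 0.0000]
J4: z=[0.0296, 0.8475, -0.5299] o=[-0.2127, -1.0637, 0.2714] → [-0.1603, 0.0673, 0.0988, 0.0296, 0.8475, -0.5299]
J5: z=[0.3409, -0.5069, -0.7917] o=[-0.7483, -1.1533, 0.0981] → [0.5712, -0.2440, 0.4022, 0.3409, -0.5069, -0.7917]
q̇ = J⁺·V = [-0.6100, -0.8830, -0.8790, 0.2910, 0.7650]

-0.6100 -0.8830 -0.8790 0.2910 0.7650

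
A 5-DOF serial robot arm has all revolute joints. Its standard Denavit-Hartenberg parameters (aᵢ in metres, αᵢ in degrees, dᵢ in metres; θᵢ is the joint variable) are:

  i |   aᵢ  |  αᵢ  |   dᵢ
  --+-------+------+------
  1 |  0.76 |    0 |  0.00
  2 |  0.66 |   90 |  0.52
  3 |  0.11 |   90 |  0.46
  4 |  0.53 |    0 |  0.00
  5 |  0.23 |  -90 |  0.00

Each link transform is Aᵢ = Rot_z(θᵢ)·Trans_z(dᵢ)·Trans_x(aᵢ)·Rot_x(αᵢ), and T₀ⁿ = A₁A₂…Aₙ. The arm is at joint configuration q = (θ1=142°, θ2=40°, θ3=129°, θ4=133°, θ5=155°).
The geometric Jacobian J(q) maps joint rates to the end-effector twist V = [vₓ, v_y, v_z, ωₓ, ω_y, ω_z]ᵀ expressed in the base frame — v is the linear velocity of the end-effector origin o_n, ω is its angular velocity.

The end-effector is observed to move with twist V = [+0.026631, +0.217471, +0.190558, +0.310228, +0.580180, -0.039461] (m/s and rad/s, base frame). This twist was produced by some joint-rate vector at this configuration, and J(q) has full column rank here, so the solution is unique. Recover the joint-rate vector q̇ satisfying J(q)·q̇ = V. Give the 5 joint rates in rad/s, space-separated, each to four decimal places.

-0.3180 0.5460 0.5690 -0.6580 0.2330

o_n = [-1.3939, 1.0694, 0.3798]
J₁: ẑ×o_n = [-1.0694, -1.3939, 0.0000], ω = ẑ
J2: z=[0.0000, 0.0000, 1.0000] o=[-0.5989, 0.4679, 0.0000] → [-0.6015, -0.7950, 0.0000, 0.0000, 0.0000, 1.0000]
J3: z=[-0.0349, 0.9994, 0.0000] o=[-1.2585, 0.4449, 0.5200] → [-0.1401, -0.0049, 0.1135, -0.0349, 0.9994, 0.0000]
J4: z=[-0.7767, -0.0271, 0.6293] o=[-1.2054, 0.9070, 0.6055] → [-0.0961, -0.2939, -0.1312, -0.7767, -0.0271, 0.6293]
J5: z=[-0.7767, -0.0271, 0.6293] o=[-1.4462, 1.2864, 0.3246] → [0.1351, 0.0758, 0.1700, -0.7767, -0.0271, 0.6293]
q̇ = J⁺·V = [-0.3180, 0.5460, 0.5690, -0.6580, 0.2330]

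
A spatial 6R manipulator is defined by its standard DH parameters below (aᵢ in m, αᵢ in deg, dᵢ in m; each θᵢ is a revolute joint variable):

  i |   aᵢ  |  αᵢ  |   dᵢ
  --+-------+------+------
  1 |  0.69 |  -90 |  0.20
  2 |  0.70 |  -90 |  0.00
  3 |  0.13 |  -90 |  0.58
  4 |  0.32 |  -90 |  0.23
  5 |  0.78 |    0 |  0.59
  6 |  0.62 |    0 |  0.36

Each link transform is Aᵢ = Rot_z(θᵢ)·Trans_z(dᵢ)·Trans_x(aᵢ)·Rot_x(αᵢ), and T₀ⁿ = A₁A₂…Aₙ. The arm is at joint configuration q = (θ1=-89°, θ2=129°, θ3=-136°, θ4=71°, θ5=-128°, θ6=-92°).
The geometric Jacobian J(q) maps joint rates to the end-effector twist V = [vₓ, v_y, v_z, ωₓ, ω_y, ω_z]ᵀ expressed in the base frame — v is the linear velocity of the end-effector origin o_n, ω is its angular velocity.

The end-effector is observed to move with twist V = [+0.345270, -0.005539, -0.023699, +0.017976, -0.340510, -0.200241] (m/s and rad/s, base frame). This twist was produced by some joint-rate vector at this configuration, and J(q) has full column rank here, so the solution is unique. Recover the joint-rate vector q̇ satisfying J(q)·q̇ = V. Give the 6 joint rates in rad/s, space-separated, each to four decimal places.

-0.4310 0.0210 -0.2150 -0.2800 -0.4140 0.1210

o_n = [-0.3749, 1.0577, -0.5816]
J₁: ẑ×o_n = [-1.0577, -0.3749, 0.0000], ω = ẑ
J2: z=[0.9998, 0.0175, 0.0000] o=[0.0120, -0.6899, 0.2000] → [-0.0136, 0.7815, 1.7540, 0.9998, 0.0175, 0.0000]
J3: z=[-0.0136, 0.7770, 0.6293] o=[0.0044, -0.2494, -0.3440] → [-1.0072, -0.2419, 0.2770, -0.0136, 0.7770, 0.6293]
J4: z=[0.7116, 0.4497, -0.5399] o=[0.0878, 0.1440, 0.0937] → [0.1896, 0.7303, 0.8582, 0.7116, 0.4497, -0.5399]
J5: z=[-0.6598, 0.1635, -0.7335] o=[0.3288, -0.0336, -0.1627] → [0.7319, 0.2397, -0.6049, -0.6598, 0.1635, -0.7335]
J6: z=[-0.6598, 0.1635, -0.7335] o=[0.2609, 0.7609, -0.7289] → [0.2417, 0.5635, -0.0918, -0.6598, 0.1635, -0.7335]
q̇ = J⁺·V = [-0.4310, 0.0210, -0.2150, -0.2800, -0.4140, 0.1210]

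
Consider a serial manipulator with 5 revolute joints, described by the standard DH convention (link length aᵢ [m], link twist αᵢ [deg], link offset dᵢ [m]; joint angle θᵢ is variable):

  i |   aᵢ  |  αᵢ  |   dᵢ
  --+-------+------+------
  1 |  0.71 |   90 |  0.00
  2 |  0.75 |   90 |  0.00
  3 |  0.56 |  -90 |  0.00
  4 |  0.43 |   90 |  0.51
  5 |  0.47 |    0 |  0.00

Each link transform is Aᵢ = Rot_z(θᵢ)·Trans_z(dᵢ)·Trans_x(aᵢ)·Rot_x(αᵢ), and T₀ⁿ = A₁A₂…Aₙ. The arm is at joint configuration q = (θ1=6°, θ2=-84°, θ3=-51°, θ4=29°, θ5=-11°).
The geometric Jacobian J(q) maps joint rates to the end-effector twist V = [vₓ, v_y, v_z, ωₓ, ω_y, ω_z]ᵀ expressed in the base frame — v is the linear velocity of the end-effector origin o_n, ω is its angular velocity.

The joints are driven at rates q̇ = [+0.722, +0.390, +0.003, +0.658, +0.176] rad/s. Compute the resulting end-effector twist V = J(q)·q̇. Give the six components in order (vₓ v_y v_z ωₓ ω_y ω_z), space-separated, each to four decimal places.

0.5959 0.7694 0.4045 -0.0194 -0.7439 0.1436

o_n = [1.2519, 0.9124, -1.8640]
J₁: ẑ×o_n = [-0.9124, 1.2519, 0.0000], ω = ẑ
J2: z=[0.1045, -0.9945, 0.0000] o=[0.7061, 0.0742, 0.0000] → [1.8538, 0.1948, 0.6304, 0.1045, -0.9945, 0.0000]
J3: z=[-0.9891, -0.1040, -0.1045] o=[0.7841, 0.0824, -0.7459] → [0.2030, -1.1548, -0.7723, -0.9891, -0.1040, -0.1045]
J4: z=[0.1466, -0.6174, -0.7729] o=[0.7752, 0.5191, -1.0964] → [0.7779, -0.2559, 0.3520, 0.1466, -0.6174, -0.7729]
J5: z=[-0.8727, 0.2871, -0.3949] o=[1.0502, 0.5191, -1.7041] → [0.1094, -0.2192, -0.4011, -0.8727, 0.2871, -0.3949]
V = J·q̇ = [0.5959, 0.7694, 0.4045, -0.0194, -0.7439, 0.1436]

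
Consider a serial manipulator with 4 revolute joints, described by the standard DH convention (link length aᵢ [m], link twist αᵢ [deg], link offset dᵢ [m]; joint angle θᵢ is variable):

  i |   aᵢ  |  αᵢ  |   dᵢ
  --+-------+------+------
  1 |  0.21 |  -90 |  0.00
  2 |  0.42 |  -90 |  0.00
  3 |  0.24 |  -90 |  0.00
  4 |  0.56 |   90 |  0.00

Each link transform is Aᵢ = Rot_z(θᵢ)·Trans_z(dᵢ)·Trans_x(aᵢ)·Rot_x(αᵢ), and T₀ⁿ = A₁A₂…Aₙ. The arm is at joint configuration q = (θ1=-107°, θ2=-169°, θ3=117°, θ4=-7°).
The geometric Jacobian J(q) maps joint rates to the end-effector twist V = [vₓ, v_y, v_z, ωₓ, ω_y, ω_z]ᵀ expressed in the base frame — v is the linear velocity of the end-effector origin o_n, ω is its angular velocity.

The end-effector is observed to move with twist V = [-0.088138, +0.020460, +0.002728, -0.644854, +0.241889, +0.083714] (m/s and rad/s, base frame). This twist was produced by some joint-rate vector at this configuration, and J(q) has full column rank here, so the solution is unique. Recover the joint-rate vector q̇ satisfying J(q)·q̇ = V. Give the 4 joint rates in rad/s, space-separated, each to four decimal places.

o_n = [-0.7265, 0.0491, 0.0782]
J₁: ẑ×o_n = [-0.0491, -0.7265, 0.0000], ω = ẑ
J2: z=[0.9563, -0.2924, 0.0000] o=[-0.0614, -0.2008, 0.0000] → [-0.0229, -0.0748, 0.0446, 0.9563, -0.2924, 0.0000]
J3: z=[-0.0558, -0.1825, 0.9816] o=[0.0591, 0.1934, 0.0801] → [0.1420, -0.7713, -0.1353, -0.0558, -0.1825, 0.9816]
J4: z=[0.1784, -0.9692, -0.1700] o=[-0.1766, 0.1537, 0.0593] → [-0.0360, 0.0901, -0.5515, 0.1784, -0.9692, -0.1700]
q̇ = J⁺·V = [0.5980, -0.7160, -0.5130, 0.0630]

0.5980 -0.7160 -0.5130 0.0630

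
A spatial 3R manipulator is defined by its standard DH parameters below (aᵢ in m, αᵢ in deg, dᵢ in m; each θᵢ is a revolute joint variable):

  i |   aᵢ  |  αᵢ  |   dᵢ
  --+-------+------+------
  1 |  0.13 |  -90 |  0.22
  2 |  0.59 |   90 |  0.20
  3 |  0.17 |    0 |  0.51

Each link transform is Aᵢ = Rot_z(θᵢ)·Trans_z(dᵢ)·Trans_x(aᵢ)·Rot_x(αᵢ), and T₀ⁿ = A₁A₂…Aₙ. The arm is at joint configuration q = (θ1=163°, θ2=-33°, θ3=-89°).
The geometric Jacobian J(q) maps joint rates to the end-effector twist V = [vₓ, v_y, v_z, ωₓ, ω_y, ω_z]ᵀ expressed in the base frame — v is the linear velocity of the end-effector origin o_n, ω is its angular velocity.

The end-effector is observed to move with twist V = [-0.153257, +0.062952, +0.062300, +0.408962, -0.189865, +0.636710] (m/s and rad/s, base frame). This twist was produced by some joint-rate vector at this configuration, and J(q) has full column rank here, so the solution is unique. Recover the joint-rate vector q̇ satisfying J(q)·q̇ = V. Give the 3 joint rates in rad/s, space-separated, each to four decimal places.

-0.0510 0.0620 0.8200

o_n = [-0.3430, 0.0735, 0.9707]
J₁: ẑ×o_n = [-0.0735, -0.3430, 0.0000], ω = ẑ
J2: z=[-0.2924, -0.9563, 0.0000] o=[-0.1243, 0.0380, 0.2200] → [-0.7179, 0.2195, -0.2195, -0.2924, -0.9563, 0.0000]
J3: z=[0.5208, -0.1592, 0.8387] o=[-0.6560, -0.0086, 0.5413] → [-0.1372, 0.0388, 0.0926, 0.5208, -0.1592, 0.8387]
q̇ = J⁺·V = [-0.0510, 0.0620, 0.8200]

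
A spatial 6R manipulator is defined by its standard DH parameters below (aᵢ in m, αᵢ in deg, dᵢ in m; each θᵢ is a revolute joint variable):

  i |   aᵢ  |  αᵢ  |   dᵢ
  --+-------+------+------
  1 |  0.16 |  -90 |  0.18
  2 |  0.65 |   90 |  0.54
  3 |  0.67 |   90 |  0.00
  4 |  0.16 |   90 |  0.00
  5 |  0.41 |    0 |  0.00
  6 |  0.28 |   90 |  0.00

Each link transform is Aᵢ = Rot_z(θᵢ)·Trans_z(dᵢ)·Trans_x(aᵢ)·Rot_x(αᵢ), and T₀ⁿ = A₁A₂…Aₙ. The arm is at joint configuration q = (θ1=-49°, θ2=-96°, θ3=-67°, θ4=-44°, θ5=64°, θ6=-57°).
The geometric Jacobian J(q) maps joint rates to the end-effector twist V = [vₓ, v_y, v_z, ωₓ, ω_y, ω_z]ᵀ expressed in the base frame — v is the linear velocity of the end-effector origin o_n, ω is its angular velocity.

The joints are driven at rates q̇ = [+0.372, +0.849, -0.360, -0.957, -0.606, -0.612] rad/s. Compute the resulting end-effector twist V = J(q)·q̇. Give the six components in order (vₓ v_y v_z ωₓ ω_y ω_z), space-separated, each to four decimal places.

1.3932 -0.7726 -0.3346 -0.0847 0.7743 1.5229

o_n = [-0.1494, -0.8083, 0.9357]
J₁: ẑ×o_n = [0.8083, -0.1494, 0.0000], ω = ẑ
J2: z=[0.7547, 0.6561, 0.0000] o=[0.1050, -0.1208, 0.1800] → [0.4958, -0.5703, -0.3520, 0.7547, 0.6561, 0.0000]
J3: z=[-0.6525, 0.7506, -0.1045] o=[0.4679, 0.2848, 0.8264] → [-0.0322, 0.1358, 1.1766, -0.6525, 0.7506, -0.1045]
J4: z=[-0.2318, -0.3290, -0.9155] o=[-0.0155, -0.0992, 1.0868] → [-0.5995, 0.0876, 0.1203, -0.2318, -0.3290, -0.9155]
J5: z=[0.9705, -0.1418, -0.1947] o=[-0.0260, -0.2485, 1.1431] → [-0.0796, 0.2254, -0.5607, 0.9705, -0.1418, -0.1947]
J6: z=[0.9705, -0.1418, -0.1947] o=[-0.1232, -0.5376, 0.8691] → [-0.0622, -0.0596, -0.2664, 0.9705, -0.1418, -0.1947]
V = J·q̇ = [1.3932, -0.7726, -0.3346, -0.0847, 0.7743, 1.5229]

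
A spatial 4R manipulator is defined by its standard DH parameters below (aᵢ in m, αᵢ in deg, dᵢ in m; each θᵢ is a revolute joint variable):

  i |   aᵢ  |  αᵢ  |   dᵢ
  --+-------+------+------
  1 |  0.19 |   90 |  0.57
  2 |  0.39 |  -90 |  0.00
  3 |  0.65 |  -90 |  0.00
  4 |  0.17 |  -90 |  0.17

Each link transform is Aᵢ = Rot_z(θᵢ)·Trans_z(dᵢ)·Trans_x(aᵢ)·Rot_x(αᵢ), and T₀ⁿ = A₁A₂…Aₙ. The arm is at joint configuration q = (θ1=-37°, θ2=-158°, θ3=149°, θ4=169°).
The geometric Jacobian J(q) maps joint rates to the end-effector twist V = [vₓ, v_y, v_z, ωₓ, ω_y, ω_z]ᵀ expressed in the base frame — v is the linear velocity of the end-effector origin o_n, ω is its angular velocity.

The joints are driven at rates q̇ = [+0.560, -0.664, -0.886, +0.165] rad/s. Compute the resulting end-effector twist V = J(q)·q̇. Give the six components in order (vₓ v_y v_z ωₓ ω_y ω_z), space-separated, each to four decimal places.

o_n = [0.2868, -0.0870, 0.6419]
J₁: ẑ×o_n = [0.0870, 0.2868, -0.0000], ω = ẑ
J2: z=[-0.6018, -0.7986, 0.0000] o=[0.1517, -0.1143, 0.5700] → [-0.0574, 0.0433, 0.0914, -0.6018, -0.7986, 0.0000]
J3: z=[0.2992, -0.2254, -0.9272] o=[-0.1370, 0.1033, 0.4239] → [-0.2256, -0.4582, 0.0386, 0.2992, -0.2254, -0.9272]
J4: z=[-0.1345, -0.9720, 0.1929] o=[0.4770, 0.0597, 0.6326] → [0.0193, -0.0354, -0.1651, -0.1345, -0.9720, 0.1929]
V = J·q̇ = [0.2899, 0.5320, -0.1222, 0.1123, 0.5697, 1.4133]

0.2899 0.5320 -0.1222 0.1123 0.5697 1.4133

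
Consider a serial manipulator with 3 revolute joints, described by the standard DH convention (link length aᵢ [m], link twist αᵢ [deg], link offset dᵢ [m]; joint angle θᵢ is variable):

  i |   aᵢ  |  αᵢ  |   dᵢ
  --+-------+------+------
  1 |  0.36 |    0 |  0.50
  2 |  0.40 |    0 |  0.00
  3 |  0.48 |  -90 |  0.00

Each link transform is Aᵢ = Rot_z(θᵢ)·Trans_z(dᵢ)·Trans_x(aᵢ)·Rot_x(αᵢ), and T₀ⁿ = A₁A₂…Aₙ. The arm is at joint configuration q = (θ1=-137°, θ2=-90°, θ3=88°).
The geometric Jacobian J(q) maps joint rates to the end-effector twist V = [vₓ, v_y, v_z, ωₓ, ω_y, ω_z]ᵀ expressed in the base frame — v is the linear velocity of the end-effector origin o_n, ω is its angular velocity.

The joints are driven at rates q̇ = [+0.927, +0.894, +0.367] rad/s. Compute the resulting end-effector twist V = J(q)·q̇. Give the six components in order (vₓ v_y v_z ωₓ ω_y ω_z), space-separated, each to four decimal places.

o_n = [-0.8983, -0.2679, 0.5000]
J₁: ẑ×o_n = [0.2679, -0.8983, 0.0000], ω = ẑ
J2: z=[0.0000, 0.0000, 1.0000] o=[-0.2633, -0.2455, 0.5000] → [0.0224, -0.6351, 0.0000, 0.0000, 0.0000, 1.0000]
J3: z=[0.0000, 0.0000, 1.0000] o=[-0.5361, 0.0470, 0.5000] → [0.3149, -0.3623, 0.0000, 0.0000, 0.0000, 1.0000]
V = J·q̇ = [0.3839, -1.5335, 0.0000, 0.0000, 0.0000, 2.1880]

0.3839 -1.5335 0.0000 0.0000 0.0000 2.1880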